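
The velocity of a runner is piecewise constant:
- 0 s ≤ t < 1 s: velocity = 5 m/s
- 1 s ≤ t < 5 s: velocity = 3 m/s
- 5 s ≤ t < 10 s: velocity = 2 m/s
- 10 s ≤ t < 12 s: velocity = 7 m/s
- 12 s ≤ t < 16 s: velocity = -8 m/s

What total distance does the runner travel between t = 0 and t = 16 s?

73 m

Total distance travelled is ∫|v| dt — sum the magnitudes of each area piece.
0–1 s: |5| × 1 = 5 m
1–5 s: |3| × 4 = 12 m
5–10 s: |2| × 5 = 10 m
10–12 s: |7| × 2 = 14 m
12–16 s: |-8| × 4 = 32 m
Total distance = 73 m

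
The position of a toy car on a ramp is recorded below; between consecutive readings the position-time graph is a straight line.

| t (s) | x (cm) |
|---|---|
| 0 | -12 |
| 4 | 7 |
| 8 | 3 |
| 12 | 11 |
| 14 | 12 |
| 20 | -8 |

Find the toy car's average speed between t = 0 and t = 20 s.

2.6 cm/s

Average speed = (total path length)/(elapsed time); on a piecewise-linear x-t graph the path length is Σ|Δx|.
0–4 s: |Δx| = |7 − -12| = 19 cm
4–8 s: |Δx| = |3 − 7| = 4 cm
8–12 s: |Δx| = |11 − 3| = 8 cm
12–14 s: |Δx| = |12 − 11| = 1 cm
14–20 s: |Δx| = |-8 − 12| = 20 cm
Total path = 52 cm; average speed = 52/20 = 2.6 cm/s.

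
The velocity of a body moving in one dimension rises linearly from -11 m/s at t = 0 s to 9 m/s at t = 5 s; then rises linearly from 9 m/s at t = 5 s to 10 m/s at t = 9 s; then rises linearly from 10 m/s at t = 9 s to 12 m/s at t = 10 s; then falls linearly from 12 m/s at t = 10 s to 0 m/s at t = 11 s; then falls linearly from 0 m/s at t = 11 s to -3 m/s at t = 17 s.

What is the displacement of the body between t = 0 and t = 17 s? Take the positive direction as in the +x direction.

Displacement is the signed area under the v-t curve.
0–5 s: ½(-11 + 9)(5) = -5 m
5–9 s: ½(9 + 10)(4) = 38 m
9–10 s: ½(10 + 12)(1) = 11 m
10–11 s: ½(12 + 0)(1) = 6 m
11–17 s: ½(0 + -3)(6) = -9 m
Net displacement = 41 m

41 m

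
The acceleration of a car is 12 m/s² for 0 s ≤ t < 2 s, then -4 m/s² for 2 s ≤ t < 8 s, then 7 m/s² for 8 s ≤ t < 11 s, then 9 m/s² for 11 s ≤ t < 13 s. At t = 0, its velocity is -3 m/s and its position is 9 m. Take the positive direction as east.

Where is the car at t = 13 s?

On each constant-a segment, Δv = aΔt and Δx = v₀Δt + ½aΔt²; chain segment to segment.
0–2 s: v starts -3 m/s; Δx = -3·2 + ½·12·2² = 18 m; v ends 21 m/s.
2–8 s: v starts 21 m/s; Δx = 21·6 + ½·-4·6² = 54 m; v ends -3 m/s.
8–11 s: v starts -3 m/s; Δx = -3·3 + ½·7·3² = 22.5 m; v ends 18 m/s.
11–13 s: v starts 18 m/s; Δx = 18·2 + ½·9·2² = 54 m; v ends 36 m/s.
x(13) = 9 + Σ Δx = 157.5 m.

157.5 m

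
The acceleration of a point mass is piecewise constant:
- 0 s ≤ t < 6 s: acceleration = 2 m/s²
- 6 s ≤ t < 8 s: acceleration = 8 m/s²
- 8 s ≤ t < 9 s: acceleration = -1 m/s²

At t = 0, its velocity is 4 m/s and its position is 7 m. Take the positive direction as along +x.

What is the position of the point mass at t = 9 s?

146.5 m

On each constant-a segment, Δv = aΔt and Δx = v₀Δt + ½aΔt²; chain segment to segment.
0–6 s: v starts 4 m/s; Δx = 4·6 + ½·2·6² = 60 m; v ends 16 m/s.
6–8 s: v starts 16 m/s; Δx = 16·2 + ½·8·2² = 48 m; v ends 32 m/s.
8–9 s: v starts 32 m/s; Δx = 32·1 + ½·-1·1² = 31.5 m; v ends 31 m/s.
x(9) = 7 + Σ Δx = 146.5 m.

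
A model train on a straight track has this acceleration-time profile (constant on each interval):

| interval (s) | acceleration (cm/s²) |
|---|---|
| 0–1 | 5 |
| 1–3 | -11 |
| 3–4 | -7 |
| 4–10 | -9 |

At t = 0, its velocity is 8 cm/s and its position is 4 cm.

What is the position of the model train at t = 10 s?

On each constant-a segment, Δv = aΔt and Δx = v₀Δt + ½aΔt²; chain segment to segment.
0–1 s: v starts 8 cm/s; Δx = 8·1 + ½·5·1² = 10.5 cm; v ends 13 cm/s.
1–3 s: v starts 13 cm/s; Δx = 13·2 + ½·-11·2² = 4 cm; v ends -9 cm/s.
3–4 s: v starts -9 cm/s; Δx = -9·1 + ½·-7·1² = -12.5 cm; v ends -16 cm/s.
4–10 s: v starts -16 cm/s; Δx = -16·6 + ½·-9·6² = -258 cm; v ends -70 cm/s.
x(10) = 4 + Σ Δx = -252 cm.

-252 cm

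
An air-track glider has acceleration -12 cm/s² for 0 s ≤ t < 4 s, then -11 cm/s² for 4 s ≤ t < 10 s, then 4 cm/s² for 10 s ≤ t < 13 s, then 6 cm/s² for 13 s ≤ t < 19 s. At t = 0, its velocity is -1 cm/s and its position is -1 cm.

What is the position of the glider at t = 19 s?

-1430 cm

On each constant-a segment, Δv = aΔt and Δx = v₀Δt + ½aΔt²; chain segment to segment.
0–4 s: v starts -1 cm/s; Δx = -1·4 + ½·-12·4² = -100 cm; v ends -49 cm/s.
4–10 s: v starts -49 cm/s; Δx = -49·6 + ½·-11·6² = -492 cm; v ends -115 cm/s.
10–13 s: v starts -115 cm/s; Δx = -115·3 + ½·4·3² = -327 cm; v ends -103 cm/s.
13–19 s: v starts -103 cm/s; Δx = -103·6 + ½·6·6² = -510 cm; v ends -67 cm/s.
x(19) = -1 + Σ Δx = -1430 cm.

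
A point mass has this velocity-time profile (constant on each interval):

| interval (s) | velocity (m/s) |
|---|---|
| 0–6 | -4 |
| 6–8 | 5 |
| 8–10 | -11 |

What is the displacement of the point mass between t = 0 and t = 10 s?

-36 m

Displacement is the signed area under the v-t curve.
0–6 s: -4 × 6 = -24 m
6–8 s: 5 × 2 = 10 m
8–10 s: -11 × 2 = -22 m
Net displacement = -36 m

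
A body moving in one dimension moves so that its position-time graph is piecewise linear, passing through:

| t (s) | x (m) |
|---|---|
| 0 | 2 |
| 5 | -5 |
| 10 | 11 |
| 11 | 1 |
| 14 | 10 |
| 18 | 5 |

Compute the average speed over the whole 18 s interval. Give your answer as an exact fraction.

47/18 m/s

Average speed = (total path length)/(elapsed time); on a piecewise-linear x-t graph the path length is Σ|Δx|.
0–5 s: |Δx| = |-5 − 2| = 7 m
5–10 s: |Δx| = |11 − -5| = 16 m
10–11 s: |Δx| = |1 − 11| = 10 m
11–14 s: |Δx| = |10 − 1| = 9 m
14–18 s: |Δx| = |5 − 10| = 5 m
Total path = 47 m; average speed = 47/18 = 47/18 m/s.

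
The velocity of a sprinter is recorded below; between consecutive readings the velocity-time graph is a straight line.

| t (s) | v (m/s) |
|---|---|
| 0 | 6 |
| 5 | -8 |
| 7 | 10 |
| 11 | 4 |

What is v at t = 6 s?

On 5–7 s the graph is linear from -8 to 10 m/s: v(6) = -8 + (10 − -8)·(6 − 5)/(7 − 5) = 1 m/s.

1 m/s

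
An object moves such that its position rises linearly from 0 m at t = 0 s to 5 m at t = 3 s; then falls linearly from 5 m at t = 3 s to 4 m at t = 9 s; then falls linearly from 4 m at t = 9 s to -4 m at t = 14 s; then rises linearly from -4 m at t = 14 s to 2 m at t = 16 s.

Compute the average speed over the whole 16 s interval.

1.25 m/s

Average speed = (total path length)/(elapsed time); on a piecewise-linear x-t graph the path length is Σ|Δx|.
0–3 s: |Δx| = |5 − 0| = 5 m
3–9 s: |Δx| = |4 − 5| = 1 m
9–14 s: |Δx| = |-4 − 4| = 8 m
14–16 s: |Δx| = |2 − -4| = 6 m
Total path = 20 m; average speed = 20/16 = 1.25 m/s.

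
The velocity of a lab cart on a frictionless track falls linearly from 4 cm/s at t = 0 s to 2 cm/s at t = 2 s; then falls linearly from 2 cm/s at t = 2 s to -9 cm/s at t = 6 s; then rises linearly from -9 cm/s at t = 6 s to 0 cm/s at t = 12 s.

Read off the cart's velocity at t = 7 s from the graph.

-7.5 cm/s

On 6–12 s the graph is linear from -9 to 0 cm/s: v(7) = -9 + (0 − -9)·(7 − 6)/(12 − 6) = -7.5 cm/s.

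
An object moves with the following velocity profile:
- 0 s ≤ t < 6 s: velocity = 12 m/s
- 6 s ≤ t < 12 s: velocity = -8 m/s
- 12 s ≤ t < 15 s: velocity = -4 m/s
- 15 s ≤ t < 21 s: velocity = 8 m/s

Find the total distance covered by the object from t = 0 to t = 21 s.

Distance (not displacement) is the total path length: add the absolute areas under v-t.
0–6 s: |12| × 6 = 72 m
6–12 s: |-8| × 6 = 48 m
12–15 s: |-4| × 3 = 12 m
15–21 s: |8| × 6 = 48 m
Total distance = 180 m

180 m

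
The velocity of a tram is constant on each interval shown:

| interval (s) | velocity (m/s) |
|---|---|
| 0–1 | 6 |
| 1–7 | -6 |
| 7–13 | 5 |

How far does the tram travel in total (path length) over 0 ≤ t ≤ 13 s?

72 m

Total distance travelled is ∫|v| dt — sum the magnitudes of each area piece.
0–1 s: |6| × 1 = 6 m
1–7 s: |-6| × 6 = 36 m
7–13 s: |5| × 6 = 30 m
Total distance = 72 m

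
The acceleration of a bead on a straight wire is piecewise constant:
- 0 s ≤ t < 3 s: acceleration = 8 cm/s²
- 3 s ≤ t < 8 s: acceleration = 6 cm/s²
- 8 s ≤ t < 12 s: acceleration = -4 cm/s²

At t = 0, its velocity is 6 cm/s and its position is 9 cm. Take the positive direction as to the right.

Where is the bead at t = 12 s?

On each constant-a segment, Δv = aΔt and Δx = v₀Δt + ½aΔt²; chain segment to segment.
0–3 s: v starts 6 cm/s; Δx = 6·3 + ½·8·3² = 54 cm; v ends 30 cm/s.
3–8 s: v starts 30 cm/s; Δx = 30·5 + ½·6·5² = 225 cm; v ends 60 cm/s.
8–12 s: v starts 60 cm/s; Δx = 60·4 + ½·-4·4² = 208 cm; v ends 44 cm/s.
x(12) = 9 + Σ Δx = 496 cm.

496 cm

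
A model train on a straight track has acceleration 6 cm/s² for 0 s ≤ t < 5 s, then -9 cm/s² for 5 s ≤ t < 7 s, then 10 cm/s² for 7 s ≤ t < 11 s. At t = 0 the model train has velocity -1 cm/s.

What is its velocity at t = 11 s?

51 cm/s

Δv equals the area under the a-t graph; then v = v₀ + Δv.
0–5 s: 6 × 5 = 30 cm/s
5–7 s: -9 × 2 = -18 cm/s
7–11 s: 10 × 4 = 40 cm/s
Δv = 52 cm/s, so v(11) = -1 + (52) = 51 cm/s.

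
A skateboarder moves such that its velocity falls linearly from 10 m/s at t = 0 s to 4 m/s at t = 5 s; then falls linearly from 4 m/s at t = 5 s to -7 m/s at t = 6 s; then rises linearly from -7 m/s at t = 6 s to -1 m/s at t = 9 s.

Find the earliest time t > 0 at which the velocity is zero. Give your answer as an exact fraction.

t = 59/11 s

v changes sign on 5–6 s (from 4 to -7); the graph is linear there, so v = 0 at t = 5 + (-4)·(6 − 5)/(-7 − 4) = 59/11 s.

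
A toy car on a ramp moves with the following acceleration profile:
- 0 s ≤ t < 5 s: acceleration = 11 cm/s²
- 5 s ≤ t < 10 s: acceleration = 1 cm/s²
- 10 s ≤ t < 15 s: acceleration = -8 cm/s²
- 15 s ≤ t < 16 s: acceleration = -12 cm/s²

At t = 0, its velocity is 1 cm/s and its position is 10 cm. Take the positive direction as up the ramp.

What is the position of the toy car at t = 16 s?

On each constant-a segment, Δv = aΔt and Δx = v₀Δt + ½aΔt²; chain segment to segment.
0–5 s: v starts 1 cm/s; Δx = 1·5 + ½·11·5² = 142.5 cm; v ends 56 cm/s.
5–10 s: v starts 56 cm/s; Δx = 56·5 + ½·1·5² = 292.5 cm; v ends 61 cm/s.
10–15 s: v starts 61 cm/s; Δx = 61·5 + ½·-8·5² = 205 cm; v ends 21 cm/s.
15–16 s: v starts 21 cm/s; Δx = 21·1 + ½·-12·1² = 15 cm; v ends 9 cm/s.
x(16) = 10 + Σ Δx = 665 cm.

665 cm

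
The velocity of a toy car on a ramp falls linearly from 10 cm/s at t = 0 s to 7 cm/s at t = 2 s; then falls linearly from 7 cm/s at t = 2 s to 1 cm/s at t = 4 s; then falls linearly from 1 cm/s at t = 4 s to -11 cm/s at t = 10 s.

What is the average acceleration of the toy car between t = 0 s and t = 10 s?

-2.1 cm/s²

Average acceleration = Δv/Δt = (-11 − 10)/(10 − 0) = -2.1 cm/s².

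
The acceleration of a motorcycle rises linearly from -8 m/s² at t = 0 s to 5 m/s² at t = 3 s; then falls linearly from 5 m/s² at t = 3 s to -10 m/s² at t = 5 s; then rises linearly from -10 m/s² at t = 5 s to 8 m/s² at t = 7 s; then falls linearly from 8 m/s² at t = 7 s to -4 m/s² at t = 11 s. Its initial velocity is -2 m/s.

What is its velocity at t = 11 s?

-5.5 m/s

Δv equals the area under the a-t graph; then v = v₀ + Δv.
0–3 s: ½(-8 + 5)(3) = -4.5 m/s
3–5 s: ½(5 + -10)(2) = -5 m/s
5–7 s: ½(-10 + 8)(2) = -2 m/s
7–11 s: ½(8 + -4)(4) = 8 m/s
Δv = -3.5 m/s, so v(11) = -2 + (-3.5) = -5.5 m/s.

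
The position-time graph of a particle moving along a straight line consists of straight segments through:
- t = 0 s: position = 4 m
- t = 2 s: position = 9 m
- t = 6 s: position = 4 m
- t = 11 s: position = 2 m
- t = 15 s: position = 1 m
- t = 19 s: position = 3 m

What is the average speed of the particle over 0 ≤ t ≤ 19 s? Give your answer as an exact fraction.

Average speed = (total path length)/(elapsed time); on a piecewise-linear x-t graph the path length is Σ|Δx|.
0–2 s: |Δx| = |9 − 4| = 5 m
2–6 s: |Δx| = |4 − 9| = 5 m
6–11 s: |Δx| = |2 − 4| = 2 m
11–15 s: |Δx| = |1 − 2| = 1 m
15–19 s: |Δx| = |3 − 1| = 2 m
Total path = 15 m; average speed = 15/19 = 15/19 m/s.

15/19 m/s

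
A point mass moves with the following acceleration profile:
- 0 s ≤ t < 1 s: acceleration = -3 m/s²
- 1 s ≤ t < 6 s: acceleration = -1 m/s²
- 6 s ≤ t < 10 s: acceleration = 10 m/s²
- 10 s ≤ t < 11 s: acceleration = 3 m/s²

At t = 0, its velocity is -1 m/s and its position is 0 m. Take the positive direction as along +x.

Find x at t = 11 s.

On each constant-a segment, Δv = aΔt and Δx = v₀Δt + ½aΔt²; chain segment to segment.
0–1 s: v starts -1 m/s; Δx = -1·1 + ½·-3·1² = -2.5 m; v ends -4 m/s.
1–6 s: v starts -4 m/s; Δx = -4·5 + ½·-1·5² = -32.5 m; v ends -9 m/s.
6–10 s: v starts -9 m/s; Δx = -9·4 + ½·10·4² = 44 m; v ends 31 m/s.
10–11 s: v starts 31 m/s; Δx = 31·1 + ½·3·1² = 32.5 m; v ends 34 m/s.
x(11) = 0 + Σ Δx = 41.5 m.

41.5 m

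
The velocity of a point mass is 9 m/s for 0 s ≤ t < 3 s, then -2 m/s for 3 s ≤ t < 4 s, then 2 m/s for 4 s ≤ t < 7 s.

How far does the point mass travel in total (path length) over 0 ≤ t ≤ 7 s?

35 m

Total distance travelled is ∫|v| dt — sum the magnitudes of each area piece.
0–3 s: |9| × 3 = 27 m
3–4 s: |-2| × 1 = 2 m
4–7 s: |2| × 3 = 6 m
Total distance = 35 m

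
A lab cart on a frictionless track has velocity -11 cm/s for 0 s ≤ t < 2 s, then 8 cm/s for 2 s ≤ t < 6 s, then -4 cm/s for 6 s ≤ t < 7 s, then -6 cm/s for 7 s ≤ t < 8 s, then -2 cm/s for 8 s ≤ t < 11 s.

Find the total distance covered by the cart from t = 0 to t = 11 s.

70 cm

Distance (not displacement) is the total path length: add the absolute areas under v-t.
0–2 s: |-11| × 2 = 22 cm
2–6 s: |8| × 4 = 32 cm
6–7 s: |-4| × 1 = 4 cm
7–8 s: |-6| × 1 = 6 cm
8–11 s: |-2| × 3 = 6 cm
Total distance = 70 cm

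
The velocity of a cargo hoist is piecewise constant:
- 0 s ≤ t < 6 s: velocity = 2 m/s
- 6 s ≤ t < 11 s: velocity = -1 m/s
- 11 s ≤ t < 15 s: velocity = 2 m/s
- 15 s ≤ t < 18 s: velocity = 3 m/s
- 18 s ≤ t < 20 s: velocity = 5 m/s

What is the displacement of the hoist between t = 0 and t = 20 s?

Net displacement equals the area under the velocity-time graph (areas below the axis count negative).
0–6 s: 2 × 6 = 12 m
6–11 s: -1 × 5 = -5 m
11–15 s: 2 × 4 = 8 m
15–18 s: 3 × 3 = 9 m
18–20 s: 5 × 2 = 10 m
Net displacement = 34 m

34 m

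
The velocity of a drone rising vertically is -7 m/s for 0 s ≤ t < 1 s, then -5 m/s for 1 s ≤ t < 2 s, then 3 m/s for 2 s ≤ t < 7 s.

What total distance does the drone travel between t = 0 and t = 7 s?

Distance (not displacement) is the total path length: add the absolute areas under v-t.
0–1 s: |-7| × 1 = 7 m
1–2 s: |-5| × 1 = 5 m
2–7 s: |3| × 5 = 15 m
Total distance = 27 m

27 m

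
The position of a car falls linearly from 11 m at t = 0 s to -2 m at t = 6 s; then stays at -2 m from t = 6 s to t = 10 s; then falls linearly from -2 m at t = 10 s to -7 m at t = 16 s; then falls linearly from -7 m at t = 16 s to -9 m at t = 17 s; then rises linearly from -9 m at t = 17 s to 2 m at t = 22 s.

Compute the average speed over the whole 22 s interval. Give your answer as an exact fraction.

Average speed = (total path length)/(elapsed time); on a piecewise-linear x-t graph the path length is Σ|Δx|.
0–6 s: |Δx| = |-2 − 11| = 13 m
6–10 s: |Δx| = |-2 − -2| = 0 m
10–16 s: |Δx| = |-7 − -2| = 5 m
16–17 s: |Δx| = |-9 − -7| = 2 m
17–22 s: |Δx| = |2 − -9| = 11 m
Total path = 31 m; average speed = 31/22 = 31/22 m/s.

31/22 m/s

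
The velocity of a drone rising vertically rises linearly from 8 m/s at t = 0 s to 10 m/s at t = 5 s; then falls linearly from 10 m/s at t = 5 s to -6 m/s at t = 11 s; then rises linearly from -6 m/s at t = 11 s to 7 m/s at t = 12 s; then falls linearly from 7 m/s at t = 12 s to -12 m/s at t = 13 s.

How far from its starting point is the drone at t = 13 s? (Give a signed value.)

55 m

Displacement is the signed area under the v-t curve.
0–5 s: ½(8 + 10)(5) = 45 m
5–11 s: ½(10 + -6)(6) = 12 m
11–12 s: ½(-6 + 7)(1) = 0.5 m
12–13 s: ½(7 + -12)(1) = -2.5 m
Net displacement = 55 m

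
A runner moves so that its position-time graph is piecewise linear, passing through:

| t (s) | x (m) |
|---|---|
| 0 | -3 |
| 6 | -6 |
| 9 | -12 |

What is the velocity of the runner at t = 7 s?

-2 m/s

Velocity is the slope of the x-t graph on 6–9 s: (-12 − -6)/(9 − 6) = -2 m/s.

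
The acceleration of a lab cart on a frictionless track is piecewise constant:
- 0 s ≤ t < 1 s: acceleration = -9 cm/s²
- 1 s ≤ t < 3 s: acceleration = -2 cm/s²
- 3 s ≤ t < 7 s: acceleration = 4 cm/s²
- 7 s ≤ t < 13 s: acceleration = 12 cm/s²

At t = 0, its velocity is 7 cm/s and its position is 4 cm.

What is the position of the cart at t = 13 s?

282.5 cm

On each constant-a segment, Δv = aΔt and Δx = v₀Δt + ½aΔt²; chain segment to segment.
0–1 s: v starts 7 cm/s; Δx = 7·1 + ½·-9·1² = 2.5 cm; v ends -2 cm/s.
1–3 s: v starts -2 cm/s; Δx = -2·2 + ½·-2·2² = -8 cm; v ends -6 cm/s.
3–7 s: v starts -6 cm/s; Δx = -6·4 + ½·4·4² = 8 cm; v ends 10 cm/s.
7–13 s: v starts 10 cm/s; Δx = 10·6 + ½·12·6² = 276 cm; v ends 82 cm/s.
x(13) = 4 + Σ Δx = 282.5 cm.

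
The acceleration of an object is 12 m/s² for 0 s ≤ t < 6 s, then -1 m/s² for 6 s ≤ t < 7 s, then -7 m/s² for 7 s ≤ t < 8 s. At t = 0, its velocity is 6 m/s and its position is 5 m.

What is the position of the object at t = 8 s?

408 m

On each constant-a segment, Δv = aΔt and Δx = v₀Δt + ½aΔt²; chain segment to segment.
0–6 s: v starts 6 m/s; Δx = 6·6 + ½·12·6² = 252 m; v ends 78 m/s.
6–7 s: v starts 78 m/s; Δx = 78·1 + ½·-1·1² = 77.5 m; v ends 77 m/s.
7–8 s: v starts 77 m/s; Δx = 77·1 + ½·-7·1² = 73.5 m; v ends 70 m/s.
x(8) = 5 + Σ Δx = 408 m.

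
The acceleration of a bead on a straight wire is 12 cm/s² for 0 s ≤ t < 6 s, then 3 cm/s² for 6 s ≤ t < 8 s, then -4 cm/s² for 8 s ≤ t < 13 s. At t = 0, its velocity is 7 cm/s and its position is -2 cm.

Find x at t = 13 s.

On each constant-a segment, Δv = aΔt and Δx = v₀Δt + ½aΔt²; chain segment to segment.
0–6 s: v starts 7 cm/s; Δx = 7·6 + ½·12·6² = 258 cm; v ends 79 cm/s.
6–8 s: v starts 79 cm/s; Δx = 79·2 + ½·3·2² = 164 cm; v ends 85 cm/s.
8–13 s: v starts 85 cm/s; Δx = 85·5 + ½·-4·5² = 375 cm; v ends 65 cm/s.
x(13) = -2 + Σ Δx = 795 cm.

795 cm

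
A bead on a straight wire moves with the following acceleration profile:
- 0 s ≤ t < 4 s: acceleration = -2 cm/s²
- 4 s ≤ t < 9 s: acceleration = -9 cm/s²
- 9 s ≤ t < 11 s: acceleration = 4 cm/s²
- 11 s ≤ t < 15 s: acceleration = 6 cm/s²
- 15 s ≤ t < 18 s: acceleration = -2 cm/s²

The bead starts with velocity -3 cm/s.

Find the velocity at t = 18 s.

Δv equals the area under the a-t graph; then v = v₀ + Δv.
0–4 s: -2 × 4 = -8 cm/s
4–9 s: -9 × 5 = -45 cm/s
9–11 s: 4 × 2 = 8 cm/s
11–15 s: 6 × 4 = 24 cm/s
15–18 s: -2 × 3 = -6 cm/s
Δv = -27 cm/s, so v(18) = -3 + (-27) = -30 cm/s.

-30 cm/s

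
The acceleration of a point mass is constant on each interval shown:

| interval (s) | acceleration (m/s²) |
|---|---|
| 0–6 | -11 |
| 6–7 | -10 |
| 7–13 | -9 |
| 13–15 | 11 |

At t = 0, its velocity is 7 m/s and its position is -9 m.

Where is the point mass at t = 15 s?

On each constant-a segment, Δv = aΔt and Δx = v₀Δt + ½aΔt²; chain segment to segment.
0–6 s: v starts 7 m/s; Δx = 7·6 + ½·-11·6² = -156 m; v ends -59 m/s.
6–7 s: v starts -59 m/s; Δx = -59·1 + ½·-10·1² = -64 m; v ends -69 m/s.
7–13 s: v starts -69 m/s; Δx = -69·6 + ½·-9·6² = -576 m; v ends -123 m/s.
13–15 s: v starts -123 m/s; Δx = -123·2 + ½·11·2² = -224 m; v ends -101 m/s.
x(15) = -9 + Σ Δx = -1029 m.

-1029 m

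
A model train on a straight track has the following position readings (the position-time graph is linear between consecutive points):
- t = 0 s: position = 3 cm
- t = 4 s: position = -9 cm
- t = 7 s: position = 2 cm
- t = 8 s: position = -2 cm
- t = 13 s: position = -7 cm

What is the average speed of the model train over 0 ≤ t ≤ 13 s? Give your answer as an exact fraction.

32/13 cm/s

Average speed = (total path length)/(elapsed time); on a piecewise-linear x-t graph the path length is Σ|Δx|.
0–4 s: |Δx| = |-9 − 3| = 12 cm
4–7 s: |Δx| = |2 − -9| = 11 cm
7–8 s: |Δx| = |-2 − 2| = 4 cm
8–13 s: |Δx| = |-7 − -2| = 5 cm
Total path = 32 cm; average speed = 32/13 = 32/13 cm/s.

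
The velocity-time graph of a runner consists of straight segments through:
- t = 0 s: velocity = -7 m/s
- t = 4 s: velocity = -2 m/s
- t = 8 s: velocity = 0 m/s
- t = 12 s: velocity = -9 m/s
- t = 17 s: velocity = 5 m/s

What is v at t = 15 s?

On 12–17 s the graph is linear from -9 to 5 m/s: v(15) = -9 + (5 − -9)·(15 − 12)/(17 − 12) = -0.6 m/s.

-0.6 m/s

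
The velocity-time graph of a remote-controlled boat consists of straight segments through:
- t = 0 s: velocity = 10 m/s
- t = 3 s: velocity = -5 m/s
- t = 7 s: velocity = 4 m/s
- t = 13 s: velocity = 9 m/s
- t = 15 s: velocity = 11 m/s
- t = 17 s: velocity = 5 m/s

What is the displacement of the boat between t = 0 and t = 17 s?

80.5 m

Displacement is the signed area under the v-t curve.
0–3 s: ½(10 + -5)(3) = 7.5 m
3–7 s: ½(-5 + 4)(4) = -2 m
7–13 s: ½(4 + 9)(6) = 39 m
13–15 s: ½(9 + 11)(2) = 20 m
15–17 s: ½(11 + 5)(2) = 16 m
Net displacement = 80.5 m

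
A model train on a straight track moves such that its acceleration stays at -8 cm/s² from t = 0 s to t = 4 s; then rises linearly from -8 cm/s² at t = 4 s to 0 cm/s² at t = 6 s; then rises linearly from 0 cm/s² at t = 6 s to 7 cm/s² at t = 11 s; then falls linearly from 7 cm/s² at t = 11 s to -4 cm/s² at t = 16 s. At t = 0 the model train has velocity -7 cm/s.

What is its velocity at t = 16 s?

Δv equals the area under the a-t graph; then v = v₀ + Δv.
0–4 s: -8 × 4 = -32 cm/s
4–6 s: ½(-8 + 0)(2) = -8 cm/s
6–11 s: ½(0 + 7)(5) = 17.5 cm/s
11–16 s: ½(7 + -4)(5) = 7.5 cm/s
Δv = -15 cm/s, so v(16) = -7 + (-15) = -22 cm/s.

-22 cm/s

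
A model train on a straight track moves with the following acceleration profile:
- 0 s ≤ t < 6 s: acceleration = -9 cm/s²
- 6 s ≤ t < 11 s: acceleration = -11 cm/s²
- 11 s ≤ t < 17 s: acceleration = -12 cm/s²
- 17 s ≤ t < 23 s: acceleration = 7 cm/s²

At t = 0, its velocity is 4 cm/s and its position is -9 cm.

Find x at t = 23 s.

On each constant-a segment, Δv = aΔt and Δx = v₀Δt + ½aΔt²; chain segment to segment.
0–6 s: v starts 4 cm/s; Δx = 4·6 + ½·-9·6² = -138 cm; v ends -50 cm/s.
6–11 s: v starts -50 cm/s; Δx = -50·5 + ½·-11·5² = -387.5 cm; v ends -105 cm/s.
11–17 s: v starts -105 cm/s; Δx = -105·6 + ½·-12·6² = -846 cm; v ends -177 cm/s.
17–23 s: v starts -177 cm/s; Δx = -177·6 + ½·7·6² = -936 cm; v ends -135 cm/s.
x(23) = -9 + Σ Δx = -2316.5 cm.

-2316.5 cm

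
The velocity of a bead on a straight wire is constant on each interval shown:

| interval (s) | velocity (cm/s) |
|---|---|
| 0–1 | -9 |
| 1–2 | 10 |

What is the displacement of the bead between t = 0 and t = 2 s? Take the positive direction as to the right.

Displacement is the signed area under the v-t curve.
0–1 s: -9 × 1 = -9 cm
1–2 s: 10 × 1 = 10 cm
Net displacement = 1 cm

1 cm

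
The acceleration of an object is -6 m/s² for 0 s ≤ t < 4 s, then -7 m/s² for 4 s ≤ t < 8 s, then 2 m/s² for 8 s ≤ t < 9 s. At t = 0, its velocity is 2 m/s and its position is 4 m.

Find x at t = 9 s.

On each constant-a segment, Δv = aΔt and Δx = v₀Δt + ½aΔt²; chain segment to segment.
0–4 s: v starts 2 m/s; Δx = 2·4 + ½·-6·4² = -40 m; v ends -22 m/s.
4–8 s: v starts -22 m/s; Δx = -22·4 + ½·-7·4² = -144 m; v ends -50 m/s.
8–9 s: v starts -50 m/s; Δx = -50·1 + ½·2·1² = -49 m; v ends -48 m/s.
x(9) = 4 + Σ Δx = -229 m.

-229 m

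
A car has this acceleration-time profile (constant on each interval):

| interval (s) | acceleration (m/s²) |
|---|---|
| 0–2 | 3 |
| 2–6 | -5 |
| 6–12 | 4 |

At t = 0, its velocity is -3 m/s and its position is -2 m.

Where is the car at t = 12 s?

On each constant-a segment, Δv = aΔt and Δx = v₀Δt + ½aΔt²; chain segment to segment.
0–2 s: v starts -3 m/s; Δx = -3·2 + ½·3·2² = 0 m; v ends 3 m/s.
2–6 s: v starts 3 m/s; Δx = 3·4 + ½·-5·4² = -28 m; v ends -17 m/s.
6–12 s: v starts -17 m/s; Δx = -17·6 + ½·4·6² = -30 m; v ends 7 m/s.
x(12) = -2 + Σ Δx = -60 m.

-60 m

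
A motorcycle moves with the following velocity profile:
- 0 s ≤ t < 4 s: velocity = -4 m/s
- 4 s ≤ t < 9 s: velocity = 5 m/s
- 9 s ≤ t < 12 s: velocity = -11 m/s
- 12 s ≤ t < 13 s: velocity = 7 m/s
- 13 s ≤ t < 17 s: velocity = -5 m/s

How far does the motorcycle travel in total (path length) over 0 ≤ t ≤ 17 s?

101 m

Total distance travelled is ∫|v| dt — sum the magnitudes of each area piece.
0–4 s: |-4| × 4 = 16 m
4–9 s: |5| × 5 = 25 m
9–12 s: |-11| × 3 = 33 m
12–13 s: |7| × 1 = 7 m
13–17 s: |-5| × 4 = 20 m
Total distance = 101 m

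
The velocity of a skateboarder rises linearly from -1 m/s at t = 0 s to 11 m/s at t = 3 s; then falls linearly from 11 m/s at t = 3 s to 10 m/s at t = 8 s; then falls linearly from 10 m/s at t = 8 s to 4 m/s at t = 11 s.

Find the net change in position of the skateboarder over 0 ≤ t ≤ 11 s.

Net displacement equals the area under the velocity-time graph (areas below the axis count negative).
0–3 s: ½(-1 + 11)(3) = 15 m
3–8 s: ½(11 + 10)(5) = 52.5 m
8–11 s: ½(10 + 4)(3) = 21 m
Net displacement = 88.5 m

88.5 m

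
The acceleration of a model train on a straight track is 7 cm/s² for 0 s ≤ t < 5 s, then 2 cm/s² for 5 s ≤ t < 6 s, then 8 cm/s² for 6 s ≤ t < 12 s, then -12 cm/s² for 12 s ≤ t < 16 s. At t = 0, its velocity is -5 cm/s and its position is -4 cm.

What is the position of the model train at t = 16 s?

On each constant-a segment, Δv = aΔt and Δx = v₀Δt + ½aΔt²; chain segment to segment.
0–5 s: v starts -5 cm/s; Δx = -5·5 + ½·7·5² = 62.5 cm; v ends 30 cm/s.
5–6 s: v starts 30 cm/s; Δx = 30·1 + ½·2·1² = 31 cm; v ends 32 cm/s.
6–12 s: v starts 32 cm/s; Δx = 32·6 + ½·8·6² = 336 cm; v ends 80 cm/s.
12–16 s: v starts 80 cm/s; Δx = 80·4 + ½·-12·4² = 224 cm; v ends 32 cm/s.
x(16) = -4 + Σ Δx = 649.5 cm.

649.5 cm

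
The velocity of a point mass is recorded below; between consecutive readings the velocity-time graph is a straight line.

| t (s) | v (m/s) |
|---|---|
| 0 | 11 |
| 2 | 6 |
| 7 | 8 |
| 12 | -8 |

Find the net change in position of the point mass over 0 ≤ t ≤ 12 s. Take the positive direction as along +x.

Displacement is the signed area under the v-t curve.
0–2 s: ½(11 + 6)(2) = 17 m
2–7 s: ½(6 + 8)(5) = 35 m
7–12 s: ½(8 + -8)(5) = 0 m
Net displacement = 52 m

52 m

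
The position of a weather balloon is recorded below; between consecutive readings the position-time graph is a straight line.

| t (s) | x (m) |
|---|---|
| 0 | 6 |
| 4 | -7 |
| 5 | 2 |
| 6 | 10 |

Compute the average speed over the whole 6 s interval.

5 m/s

Average speed = (total path length)/(elapsed time); on a piecewise-linear x-t graph the path length is Σ|Δx|.
0–4 s: |Δx| = |-7 − 6| = 13 m
4–5 s: |Δx| = |2 − -7| = 9 m
5–6 s: |Δx| = |10 − 2| = 8 m
Total path = 30 m; average speed = 30/6 = 5 m/s.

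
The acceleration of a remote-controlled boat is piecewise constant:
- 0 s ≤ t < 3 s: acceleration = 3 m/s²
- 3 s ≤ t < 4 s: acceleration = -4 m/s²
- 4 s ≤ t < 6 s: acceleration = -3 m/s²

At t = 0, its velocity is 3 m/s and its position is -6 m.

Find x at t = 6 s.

36.5 m

On each constant-a segment, Δv = aΔt and Δx = v₀Δt + ½aΔt²; chain segment to segment.
0–3 s: v starts 3 m/s; Δx = 3·3 + ½·3·3² = 22.5 m; v ends 12 m/s.
3–4 s: v starts 12 m/s; Δx = 12·1 + ½·-4·1² = 10 m; v ends 8 m/s.
4–6 s: v starts 8 m/s; Δx = 8·2 + ½·-3·2² = 10 m; v ends 2 m/s.
x(6) = -6 + Σ Δx = 36.5 m.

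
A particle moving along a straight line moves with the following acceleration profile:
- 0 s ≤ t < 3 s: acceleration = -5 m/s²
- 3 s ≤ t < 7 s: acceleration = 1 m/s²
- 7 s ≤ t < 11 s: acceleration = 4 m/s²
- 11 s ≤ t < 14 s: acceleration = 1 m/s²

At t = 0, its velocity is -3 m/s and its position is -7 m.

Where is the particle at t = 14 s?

-116 m

On each constant-a segment, Δv = aΔt and Δx = v₀Δt + ½aΔt²; chain segment to segment.
0–3 s: v starts -3 m/s; Δx = -3·3 + ½·-5·3² = -31.5 m; v ends -18 m/s.
3–7 s: v starts -18 m/s; Δx = -18·4 + ½·1·4² = -64 m; v ends -14 m/s.
7–11 s: v starts -14 m/s; Δx = -14·4 + ½·4·4² = -24 m; v ends 2 m/s.
11–14 s: v starts 2 m/s; Δx = 2·3 + ½·1·3² = 10.5 m; v ends 5 m/s.
x(14) = -7 + Σ Δx = -116 m.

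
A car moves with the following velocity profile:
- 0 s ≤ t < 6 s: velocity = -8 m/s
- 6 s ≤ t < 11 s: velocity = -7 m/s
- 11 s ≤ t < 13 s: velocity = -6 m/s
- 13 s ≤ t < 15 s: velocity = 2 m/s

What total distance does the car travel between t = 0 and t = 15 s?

99 m

Distance (not displacement) is the total path length: add the absolute areas under v-t.
0–6 s: |-8| × 6 = 48 m
6–11 s: |-7| × 5 = 35 m
11–13 s: |-6| × 2 = 12 m
13–15 s: |2| × 2 = 4 m
Total distance = 99 m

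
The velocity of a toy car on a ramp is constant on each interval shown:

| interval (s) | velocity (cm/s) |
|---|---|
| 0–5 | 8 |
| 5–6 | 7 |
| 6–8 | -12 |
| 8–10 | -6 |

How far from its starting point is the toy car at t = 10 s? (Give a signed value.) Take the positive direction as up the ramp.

11 cm

Displacement is the signed area under the v-t curve.
0–5 s: 8 × 5 = 40 cm
5–6 s: 7 × 1 = 7 cm
6–8 s: -12 × 2 = -24 cm
8–10 s: -6 × 2 = -12 cm
Net displacement = 11 cm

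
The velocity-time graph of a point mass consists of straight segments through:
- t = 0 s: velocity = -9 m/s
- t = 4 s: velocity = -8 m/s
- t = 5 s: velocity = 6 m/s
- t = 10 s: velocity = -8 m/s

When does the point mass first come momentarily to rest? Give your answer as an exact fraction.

v changes sign on 4–5 s (from -8 to 6); the graph is linear there, so v = 0 at t = 4 + (8)·(5 − 4)/(6 − -8) = 32/7 s.

t = 32/7 s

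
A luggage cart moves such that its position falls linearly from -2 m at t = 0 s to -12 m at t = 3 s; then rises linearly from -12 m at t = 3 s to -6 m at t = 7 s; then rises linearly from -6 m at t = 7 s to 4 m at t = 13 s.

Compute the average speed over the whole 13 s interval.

Average speed = (total path length)/(elapsed time); on a piecewise-linear x-t graph the path length is Σ|Δx|.
0–3 s: |Δx| = |-12 − -2| = 10 m
3–7 s: |Δx| = |-6 − -12| = 6 m
7–13 s: |Δx| = |4 − -6| = 10 m
Total path = 26 m; average speed = 26/13 = 2 m/s.

2 m/s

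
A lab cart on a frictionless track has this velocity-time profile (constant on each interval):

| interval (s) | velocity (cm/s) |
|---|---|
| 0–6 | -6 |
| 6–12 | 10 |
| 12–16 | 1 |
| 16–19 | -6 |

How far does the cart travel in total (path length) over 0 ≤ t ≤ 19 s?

118 cm

Distance (not displacement) is the total path length: add the absolute areas under v-t.
0–6 s: |-6| × 6 = 36 cm
6–12 s: |10| × 6 = 60 cm
12–16 s: |1| × 4 = 4 cm
16–19 s: |-6| × 3 = 18 cm
Total distance = 118 cm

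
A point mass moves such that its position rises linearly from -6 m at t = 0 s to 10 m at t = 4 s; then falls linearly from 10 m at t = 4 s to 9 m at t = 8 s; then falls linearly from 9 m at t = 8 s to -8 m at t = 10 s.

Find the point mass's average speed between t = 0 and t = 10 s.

3.4 m/s

Average speed = (total path length)/(elapsed time); on a piecewise-linear x-t graph the path length is Σ|Δx|.
0–4 s: |Δx| = |10 − -6| = 16 m
4–8 s: |Δx| = |9 − 10| = 1 m
8–10 s: |Δx| = |-8 − 9| = 17 m
Total path = 34 m; average speed = 34/10 = 3.4 m/s.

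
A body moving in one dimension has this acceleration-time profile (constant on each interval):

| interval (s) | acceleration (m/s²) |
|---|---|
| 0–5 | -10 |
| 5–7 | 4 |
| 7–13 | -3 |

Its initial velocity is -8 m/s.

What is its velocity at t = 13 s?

Δv equals the area under the a-t graph; then v = v₀ + Δv.
0–5 s: -10 × 5 = -50 m/s
5–7 s: 4 × 2 = 8 m/s
7–13 s: -3 × 6 = -18 m/s
Δv = -60 m/s, so v(13) = -8 + (-60) = -68 m/s.

-68 m/s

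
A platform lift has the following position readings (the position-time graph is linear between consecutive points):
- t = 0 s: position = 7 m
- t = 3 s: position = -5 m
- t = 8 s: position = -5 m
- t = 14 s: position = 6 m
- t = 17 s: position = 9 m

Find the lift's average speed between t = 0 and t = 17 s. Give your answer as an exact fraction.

Average speed = (total path length)/(elapsed time); on a piecewise-linear x-t graph the path length is Σ|Δx|.
0–3 s: |Δx| = |-5 − 7| = 12 m
3–8 s: |Δx| = |-5 − -5| = 0 m
8–14 s: |Δx| = |6 − -5| = 11 m
14–17 s: |Δx| = |9 − 6| = 3 m
Total path = 26 m; average speed = 26/17 = 26/17 m/s.

26/17 m/s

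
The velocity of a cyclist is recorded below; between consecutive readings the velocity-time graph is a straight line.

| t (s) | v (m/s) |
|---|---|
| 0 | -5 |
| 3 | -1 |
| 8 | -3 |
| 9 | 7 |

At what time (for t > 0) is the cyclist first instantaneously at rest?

v changes sign on 8–9 s (from -3 to 7); the graph is linear there, so v = 0 at t = 8 + (3)·(9 − 8)/(7 − -3) = 8.3 s.

t = 8.3 s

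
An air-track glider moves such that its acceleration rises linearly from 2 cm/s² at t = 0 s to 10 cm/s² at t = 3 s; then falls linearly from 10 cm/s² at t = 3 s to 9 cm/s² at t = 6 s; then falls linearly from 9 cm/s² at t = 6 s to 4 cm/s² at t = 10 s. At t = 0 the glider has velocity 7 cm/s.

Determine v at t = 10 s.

79.5 cm/s

Δv equals the area under the a-t graph; then v = v₀ + Δv.
0–3 s: ½(2 + 10)(3) = 18 cm/s
3–6 s: ½(10 + 9)(3) = 28.5 cm/s
6–10 s: ½(9 + 4)(4) = 26 cm/s
Δv = 72.5 cm/s, so v(10) = 7 + (72.5) = 79.5 cm/s.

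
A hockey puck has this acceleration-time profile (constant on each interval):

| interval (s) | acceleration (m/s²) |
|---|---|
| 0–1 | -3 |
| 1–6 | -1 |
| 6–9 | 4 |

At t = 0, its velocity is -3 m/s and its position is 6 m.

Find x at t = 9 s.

On each constant-a segment, Δv = aΔt and Δx = v₀Δt + ½aΔt²; chain segment to segment.
0–1 s: v starts -3 m/s; Δx = -3·1 + ½·-3·1² = -4.5 m; v ends -6 m/s.
1–6 s: v starts -6 m/s; Δx = -6·5 + ½·-1·5² = -42.5 m; v ends -11 m/s.
6–9 s: v starts -11 m/s; Δx = -11·3 + ½·4·3² = -15 m; v ends 1 m/s.
x(9) = 6 + Σ Δx = -56 m.

-56 m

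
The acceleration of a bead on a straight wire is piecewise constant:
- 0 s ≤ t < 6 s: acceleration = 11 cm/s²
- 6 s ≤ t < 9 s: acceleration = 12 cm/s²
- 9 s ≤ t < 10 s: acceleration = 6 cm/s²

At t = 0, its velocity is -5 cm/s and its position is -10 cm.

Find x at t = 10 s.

On each constant-a segment, Δv = aΔt and Δx = v₀Δt + ½aΔt²; chain segment to segment.
0–6 s: v starts -5 cm/s; Δx = -5·6 + ½·11·6² = 168 cm; v ends 61 cm/s.
6–9 s: v starts 61 cm/s; Δx = 61·3 + ½·12·3² = 237 cm; v ends 97 cm/s.
9–10 s: v starts 97 cm/s; Δx = 97·1 + ½·6·1² = 100 cm; v ends 103 cm/s.
x(10) = -10 + Σ Δx = 495 cm.

495 cm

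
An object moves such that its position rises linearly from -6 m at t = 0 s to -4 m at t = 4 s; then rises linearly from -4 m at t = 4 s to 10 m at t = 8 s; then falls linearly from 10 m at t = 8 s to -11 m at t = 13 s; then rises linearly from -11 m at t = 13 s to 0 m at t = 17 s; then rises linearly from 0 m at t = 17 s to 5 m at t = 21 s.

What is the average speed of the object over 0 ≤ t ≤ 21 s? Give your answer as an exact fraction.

53/21 m/s

Average speed = (total path length)/(elapsed time); on a piecewise-linear x-t graph the path length is Σ|Δx|.
0–4 s: |Δx| = |-4 − -6| = 2 m
4–8 s: |Δx| = |10 − -4| = 14 m
8–13 s: |Δx| = |-11 − 10| = 21 m
13–17 s: |Δx| = |0 − -11| = 11 m
17–21 s: |Δx| = |5 − 0| = 5 m
Total path = 53 m; average speed = 53/21 = 53/21 m/s.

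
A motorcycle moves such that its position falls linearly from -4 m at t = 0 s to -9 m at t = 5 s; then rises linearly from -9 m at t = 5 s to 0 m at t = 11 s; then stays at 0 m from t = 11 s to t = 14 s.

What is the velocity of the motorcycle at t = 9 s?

1.5 m/s

Velocity is the slope of the x-t graph on 5–11 s: (0 − -9)/(11 − 5) = 1.5 m/s.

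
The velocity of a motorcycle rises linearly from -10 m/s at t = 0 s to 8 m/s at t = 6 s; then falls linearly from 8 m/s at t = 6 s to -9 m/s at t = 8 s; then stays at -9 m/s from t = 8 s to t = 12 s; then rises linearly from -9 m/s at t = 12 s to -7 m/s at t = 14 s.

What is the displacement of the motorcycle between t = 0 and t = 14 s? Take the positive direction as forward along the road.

Displacement is the signed area under the v-t curve.
0–6 s: ½(-10 + 8)(6) = -6 m
6–8 s: ½(8 + -9)(2) = -1 m
8–12 s: -9 × 4 = -36 m
12–14 s: ½(-9 + -7)(2) = -16 m
Net displacement = -59 m

-59 m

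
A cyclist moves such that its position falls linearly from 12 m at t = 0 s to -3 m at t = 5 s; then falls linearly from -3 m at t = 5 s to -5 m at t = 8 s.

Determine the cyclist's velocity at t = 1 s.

-3 m/s

Velocity is the slope of the x-t graph on 0–5 s: (-3 − 12)/(5 − 0) = -3 m/s.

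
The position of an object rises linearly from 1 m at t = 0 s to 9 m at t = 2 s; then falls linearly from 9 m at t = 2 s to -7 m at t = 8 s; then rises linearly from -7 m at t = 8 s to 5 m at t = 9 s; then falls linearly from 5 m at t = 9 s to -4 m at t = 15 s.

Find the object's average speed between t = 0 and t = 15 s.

3 m/s

Average speed = (total path length)/(elapsed time); on a piecewise-linear x-t graph the path length is Σ|Δx|.
0–2 s: |Δx| = |9 − 1| = 8 m
2–8 s: |Δx| = |-7 − 9| = 16 m
8–9 s: |Δx| = |5 − -7| = 12 m
9–15 s: |Δx| = |-4 − 5| = 9 m
Total path = 45 m; average speed = 45/15 = 3 m/s.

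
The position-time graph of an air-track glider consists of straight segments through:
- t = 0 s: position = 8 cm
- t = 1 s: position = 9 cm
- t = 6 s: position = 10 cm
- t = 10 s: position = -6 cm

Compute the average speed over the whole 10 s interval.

1.8 cm/s

Average speed = (total path length)/(elapsed time); on a piecewise-linear x-t graph the path length is Σ|Δx|.
0–1 s: |Δx| = |9 − 8| = 1 cm
1–6 s: |Δx| = |10 − 9| = 1 cm
6–10 s: |Δx| = |-6 − 10| = 16 cm
Total path = 18 cm; average speed = 18/10 = 1.8 cm/s.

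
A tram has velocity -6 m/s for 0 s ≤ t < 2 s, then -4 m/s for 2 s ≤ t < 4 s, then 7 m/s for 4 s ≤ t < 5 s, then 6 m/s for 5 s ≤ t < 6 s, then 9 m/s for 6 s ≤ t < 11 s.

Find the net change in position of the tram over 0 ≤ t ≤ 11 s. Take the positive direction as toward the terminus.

Displacement is the signed area under the v-t curve.
0–2 s: -6 × 2 = -12 m
2–4 s: -4 × 2 = -8 m
4–5 s: 7 × 1 = 7 m
5–6 s: 6 × 1 = 6 m
6–11 s: 9 × 5 = 45 m
Net displacement = 38 m

38 m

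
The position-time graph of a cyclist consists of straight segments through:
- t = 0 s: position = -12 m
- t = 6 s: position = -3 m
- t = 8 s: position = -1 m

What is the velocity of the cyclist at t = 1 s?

Velocity is the slope of the x-t graph on 0–6 s: (-3 − -12)/(6 − 0) = 1.5 m/s.

1.5 m/s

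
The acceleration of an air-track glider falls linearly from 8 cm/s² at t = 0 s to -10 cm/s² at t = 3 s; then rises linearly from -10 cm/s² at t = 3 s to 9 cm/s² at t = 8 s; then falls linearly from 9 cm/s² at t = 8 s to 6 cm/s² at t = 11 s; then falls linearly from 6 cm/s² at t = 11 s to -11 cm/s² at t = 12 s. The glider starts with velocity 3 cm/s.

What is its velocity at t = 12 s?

Δv equals the area under the a-t graph; then v = v₀ + Δv.
0–3 s: ½(8 + -10)(3) = -3 cm/s
3–8 s: ½(-10 + 9)(5) = -2.5 cm/s
8–11 s: ½(9 + 6)(3) = 22.5 cm/s
11–12 s: ½(6 + -11)(1) = -2.5 cm/s
Δv = 14.5 cm/s, so v(12) = 3 + (14.5) = 17.5 cm/s.

17.5 cm/s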